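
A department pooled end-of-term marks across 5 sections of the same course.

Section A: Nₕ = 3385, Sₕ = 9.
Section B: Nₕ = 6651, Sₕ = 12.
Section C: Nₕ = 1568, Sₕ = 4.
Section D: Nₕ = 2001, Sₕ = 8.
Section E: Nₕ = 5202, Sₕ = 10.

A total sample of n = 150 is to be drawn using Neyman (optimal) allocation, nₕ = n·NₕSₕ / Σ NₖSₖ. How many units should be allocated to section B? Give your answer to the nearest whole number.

Σ NₕSₕ = 3385·9 + 6651·12 + 1568·4 + 2001·8 + 5202·10 = 184577.
Share for B: 79812/184577 = 0.43240.
n_B = 150 × 0.43240 = 64.861... → 65.

65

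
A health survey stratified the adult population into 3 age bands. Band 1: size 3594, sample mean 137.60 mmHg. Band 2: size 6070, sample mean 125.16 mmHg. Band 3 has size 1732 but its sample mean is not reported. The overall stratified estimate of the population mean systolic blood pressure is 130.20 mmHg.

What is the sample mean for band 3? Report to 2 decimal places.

132.51

Σ Nₕx̄ₕ = N·μ, so 1732·x̄_3 = 11396·130.20 − (3594·137.60 + 6070·125.16).
= 1483759.2 − 1254255.6 = 229503.6.
x̄_3 = 229503.6 / 1732 = 132.5079... → 132.51.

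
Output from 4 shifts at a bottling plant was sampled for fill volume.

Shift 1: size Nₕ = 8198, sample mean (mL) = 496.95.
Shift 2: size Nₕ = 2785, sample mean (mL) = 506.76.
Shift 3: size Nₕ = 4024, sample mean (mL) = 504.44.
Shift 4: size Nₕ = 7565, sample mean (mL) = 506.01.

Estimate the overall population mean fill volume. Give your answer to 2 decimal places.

502.53

N = 22572; weights Wₕ = Nₕ/N = (0.3632, 0.1234, 0.1783, 0.3351).
x̄_st = Σ Wₕ·x̄ₕ = 0.3632·496.95 + 0.1234·506.76 + 0.1783·504.44 + 0.3351·506.01 ≈ 502.5321...
→ 502.53.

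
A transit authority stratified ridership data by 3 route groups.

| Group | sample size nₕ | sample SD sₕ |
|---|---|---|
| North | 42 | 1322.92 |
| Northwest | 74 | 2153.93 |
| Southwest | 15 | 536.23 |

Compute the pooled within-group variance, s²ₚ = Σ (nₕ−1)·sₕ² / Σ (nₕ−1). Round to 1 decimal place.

North: (42−1)·1322.92² = 41·1750117.3264 = 71754810.3824
Northwest: (74−1)·2153.93² = 73·4639414.4449 = 338677254.4777
Southwest: (15−1)·536.23² = 14·287542.6129 = 4025596.5806
Numerator = 414457661.4407; denominator = Σ(nₕ−1) = 128.
s²ₚ = 414457661.4407/128 = 3237950.480... → 3237950.5.

3237950.5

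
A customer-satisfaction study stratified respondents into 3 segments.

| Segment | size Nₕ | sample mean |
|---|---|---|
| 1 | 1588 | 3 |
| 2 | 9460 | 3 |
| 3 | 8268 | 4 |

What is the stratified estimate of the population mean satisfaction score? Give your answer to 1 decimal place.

N = 1588 + 9460 + 8268 = 19316.
Weight each subgroup mean by Nₕ/N and sum.
Σ Nₕx̄ₕ = 1588·3 + 9460·3 + 8268·4 = 4764 + 28380 + 33072 = 66216.
Divide by N: 66216 / 19316 = 3.428... → 3.4.

3.4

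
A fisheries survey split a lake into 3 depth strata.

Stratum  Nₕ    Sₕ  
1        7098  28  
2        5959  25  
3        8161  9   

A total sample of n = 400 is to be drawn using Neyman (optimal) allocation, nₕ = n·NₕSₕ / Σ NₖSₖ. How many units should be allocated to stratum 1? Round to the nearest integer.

189

Σ NₕSₕ = 7098·28 + 5959·25 + 8161·9 = 421168.
Share for 1: 198744/421168 = 0.47189.
n_1 = 400 × 0.47189 = 188.755... → 189.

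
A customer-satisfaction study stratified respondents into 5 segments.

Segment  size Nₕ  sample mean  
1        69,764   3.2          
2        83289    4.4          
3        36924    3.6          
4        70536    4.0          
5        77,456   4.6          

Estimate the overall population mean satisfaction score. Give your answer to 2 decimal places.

4.03

N = 337969; weights Wₕ = Nₕ/N = (0.2064, 0.2464, 0.1093, 0.2087, 0.2292).
x̄_st = Σ Wₕ·x̄ₕ = 0.2064·3.2 + 0.2464·4.4 + 0.1093·3.6 + 0.2087·4.0 + 0.2292·4.6 ≈ 4.0272...
→ 4.03.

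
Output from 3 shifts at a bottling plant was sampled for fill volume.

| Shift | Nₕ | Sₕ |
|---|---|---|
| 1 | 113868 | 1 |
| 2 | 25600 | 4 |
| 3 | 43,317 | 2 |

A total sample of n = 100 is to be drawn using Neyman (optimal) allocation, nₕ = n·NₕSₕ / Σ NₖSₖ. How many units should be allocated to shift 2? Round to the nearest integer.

1: NₕSₕ = 113868·1 = 113868
2: NₕSₕ = 25600·4 = 102400
3: NₕSₕ = 43317·2 = 86634
Σ NₕSₕ = 302902.
n_2 = 100·102400/302902 = 33.806... → 34.

34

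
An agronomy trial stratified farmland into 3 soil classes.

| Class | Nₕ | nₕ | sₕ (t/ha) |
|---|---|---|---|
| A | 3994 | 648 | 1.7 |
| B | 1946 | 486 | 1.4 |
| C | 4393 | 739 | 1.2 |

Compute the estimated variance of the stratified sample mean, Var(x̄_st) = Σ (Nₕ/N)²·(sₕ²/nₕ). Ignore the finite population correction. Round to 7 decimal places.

0.0011616

N = 10333. Term for each stratum: Wₕ²sₕ²/nₕ.
Var(x̄_st) = 0.0006663250 + 0.0001430384 + 0.0003521986 = 0.0011615620 → 0.0011616.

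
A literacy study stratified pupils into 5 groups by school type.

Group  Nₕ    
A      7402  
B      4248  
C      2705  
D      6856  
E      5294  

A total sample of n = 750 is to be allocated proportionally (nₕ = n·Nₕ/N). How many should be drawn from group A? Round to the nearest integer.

Share of group A = 7402/26505 = 0.27927.
Allocate 750 × 0.27927 = 209.451... → 209.

209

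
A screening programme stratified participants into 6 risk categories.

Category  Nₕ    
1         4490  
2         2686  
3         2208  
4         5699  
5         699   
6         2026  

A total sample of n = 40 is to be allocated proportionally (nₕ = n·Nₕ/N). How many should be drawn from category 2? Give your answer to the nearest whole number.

Share of category 2 = 2686/17808 = 0.15083.
Allocate 40 × 0.15083 = 6.033... → 6.

6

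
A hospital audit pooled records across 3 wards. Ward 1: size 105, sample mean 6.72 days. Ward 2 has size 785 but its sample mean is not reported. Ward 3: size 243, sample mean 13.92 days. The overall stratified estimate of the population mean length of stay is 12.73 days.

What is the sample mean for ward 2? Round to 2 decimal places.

13.17

Σ Nₕx̄ₕ = N·μ, so 785·x̄_2 = 1133·12.73 − (105·6.72 + 243·13.92).
= 14423.09 − 4088.16 = 10334.93.
x̄_2 = 10334.93 / 785 = 13.1655... → 13.17.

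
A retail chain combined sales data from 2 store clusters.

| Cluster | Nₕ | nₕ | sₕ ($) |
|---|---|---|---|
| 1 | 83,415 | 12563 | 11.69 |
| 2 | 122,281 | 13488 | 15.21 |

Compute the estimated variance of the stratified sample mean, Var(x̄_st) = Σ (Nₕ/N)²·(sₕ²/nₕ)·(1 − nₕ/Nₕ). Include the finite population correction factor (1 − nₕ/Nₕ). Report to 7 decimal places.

0.0069123

N = 205696; Wₕ = Nₕ/N.
cluster 1: (83415/205696)²·11.69²/12563·(1 − 12563/83415) = 0.0015194284
cluster 2: (122281/205696)²·15.21²/13488·(1 − 13488/122281) = 0.0053928596
Sum = 0.0069122880 → 0.0069123.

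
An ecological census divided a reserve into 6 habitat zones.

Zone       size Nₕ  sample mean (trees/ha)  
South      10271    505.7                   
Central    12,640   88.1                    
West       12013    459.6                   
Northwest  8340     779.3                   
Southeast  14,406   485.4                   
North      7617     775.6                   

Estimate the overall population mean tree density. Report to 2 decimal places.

x̄_st = (Σ Nₕx̄ₕ) / (Σ Nₕ) = (10271·505.7 + 12640·88.1 + 12013·459.6 + 8340·779.3 + 14406·485.4 + 7617·775.6) / 65287
= 31228583.1 / 65287 = 478.3277... → 478.33.

478.33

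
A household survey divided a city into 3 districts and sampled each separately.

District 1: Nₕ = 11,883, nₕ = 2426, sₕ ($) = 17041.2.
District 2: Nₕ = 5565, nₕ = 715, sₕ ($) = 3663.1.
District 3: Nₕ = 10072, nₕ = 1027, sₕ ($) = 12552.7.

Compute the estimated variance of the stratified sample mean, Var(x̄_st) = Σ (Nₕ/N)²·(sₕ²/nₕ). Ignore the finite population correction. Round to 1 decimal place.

43637.2

N = 27520. Term for each stratum: Wₕ²sₕ²/nₕ.
Var(x̄_st) = 22318.4940 + 767.4056 + 20551.2589 = 43637.1585 → 43637.2.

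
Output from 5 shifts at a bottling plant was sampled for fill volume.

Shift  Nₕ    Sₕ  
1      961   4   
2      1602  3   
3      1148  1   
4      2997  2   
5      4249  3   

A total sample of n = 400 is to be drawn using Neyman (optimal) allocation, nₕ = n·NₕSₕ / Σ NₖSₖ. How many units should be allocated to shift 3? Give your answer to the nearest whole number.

16

1: NₕSₕ = 961·4 = 3844
2: NₕSₕ = 1602·3 = 4806
3: NₕSₕ = 1148·1 = 1148
4: NₕSₕ = 2997·2 = 5994
5: NₕSₕ = 4249·3 = 12747
Σ NₕSₕ = 28539.
n_3 = 400·1148/28539 = 16.090... → 16.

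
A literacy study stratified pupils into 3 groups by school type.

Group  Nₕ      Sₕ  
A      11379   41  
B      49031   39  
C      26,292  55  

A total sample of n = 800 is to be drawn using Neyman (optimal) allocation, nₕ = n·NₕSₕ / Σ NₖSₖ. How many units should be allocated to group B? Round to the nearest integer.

400

A: NₕSₕ = 11379·41 = 466539
B: NₕSₕ = 49031·39 = 1912209
C: NₕSₕ = 26292·55 = 1446060
Σ NₕSₕ = 3824808.
n_B = 800·1912209/3824808 = 399.959... → 400.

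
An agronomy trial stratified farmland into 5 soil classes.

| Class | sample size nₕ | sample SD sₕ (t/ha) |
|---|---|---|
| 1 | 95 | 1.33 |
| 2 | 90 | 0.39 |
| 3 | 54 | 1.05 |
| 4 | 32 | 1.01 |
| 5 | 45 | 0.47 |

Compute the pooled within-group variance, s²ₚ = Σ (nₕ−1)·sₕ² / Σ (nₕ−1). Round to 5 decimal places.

Degrees of freedom: 94 + 89 + 53 + 31 + 44 = 311.
Σ(nₕ−1)sₕ² = 94·1.7689 + 89·0.1521 + 53·1.1025 + 31·1.0201 + 44·0.2209 = 279.5887.
s²ₚ = 279.5887 / 311 = 0.8989990... → 0.89900.

0.89900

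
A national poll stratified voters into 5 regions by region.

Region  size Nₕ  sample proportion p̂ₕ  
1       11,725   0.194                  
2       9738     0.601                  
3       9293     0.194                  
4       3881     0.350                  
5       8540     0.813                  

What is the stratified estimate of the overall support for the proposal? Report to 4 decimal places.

N = 11725 + 9738 + 9293 + 3881 + 8540 = 43177.
Overall proportion = Σ (Nₕ/N)·p̂ₕ.
Σ Nₕp̂ₕ = 2274.65 + 5852.538 + 1802.842 + 1358.35 + 6943.02 = 18231.4.
18231.4 / 43177 = 0.422248... → 0.4222.

0.4222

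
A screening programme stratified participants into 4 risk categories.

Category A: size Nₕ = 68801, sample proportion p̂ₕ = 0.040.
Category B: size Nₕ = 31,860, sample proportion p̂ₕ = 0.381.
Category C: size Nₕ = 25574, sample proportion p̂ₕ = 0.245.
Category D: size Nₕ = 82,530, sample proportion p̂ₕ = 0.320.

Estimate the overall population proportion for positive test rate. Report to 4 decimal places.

0.2278

N = 68801 + 31860 + 25574 + 82530 = 208765.
Overall proportion = Σ (Nₕ/N)·p̂ₕ.
Σ Nₕp̂ₕ = 2752.04 + 12138.66 + 6265.63 + 26409.6 = 47565.93.
47565.93 / 208765 = 0.227844... → 0.2278.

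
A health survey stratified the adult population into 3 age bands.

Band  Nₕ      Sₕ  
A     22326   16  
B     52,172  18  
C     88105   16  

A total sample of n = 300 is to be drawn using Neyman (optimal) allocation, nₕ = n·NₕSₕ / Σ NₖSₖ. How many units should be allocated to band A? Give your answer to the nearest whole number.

40

Σ NₕSₕ = 22326·16 + 52172·18 + 88105·16 = 2705992.
Share for A: 357216/2705992 = 0.13201.
n_A = 300 × 0.13201 = 39.603... → 40.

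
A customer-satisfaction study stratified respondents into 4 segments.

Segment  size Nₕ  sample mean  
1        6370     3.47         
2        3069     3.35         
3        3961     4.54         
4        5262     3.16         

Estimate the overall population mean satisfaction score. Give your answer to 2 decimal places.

N = 18662; weights Wₕ = Nₕ/N = (0.3413, 0.1645, 0.2122, 0.2820).
x̄_st = Σ Wₕ·x̄ₕ = 0.3413·3.47 + 0.1645·3.35 + 0.2122·4.54 + 0.2820·3.16 ≈ 3.5900...
→ 3.59.

3.59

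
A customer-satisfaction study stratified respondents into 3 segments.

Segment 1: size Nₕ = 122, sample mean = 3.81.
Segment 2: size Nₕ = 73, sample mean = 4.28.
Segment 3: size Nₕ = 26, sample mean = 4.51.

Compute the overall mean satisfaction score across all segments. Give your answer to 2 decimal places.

N = 122 + 73 + 26 = 221.
The stratified mean weights each stratum mean by its population share Nₕ/N.
Σ Nₕx̄ₕ = 122·3.81 + 73·4.28 + 26·4.51 = 464.82 + 312.44 + 117.26 = 894.52.
Divide by N: 894.52 / 221 = 4.0476... → 4.05.

4.05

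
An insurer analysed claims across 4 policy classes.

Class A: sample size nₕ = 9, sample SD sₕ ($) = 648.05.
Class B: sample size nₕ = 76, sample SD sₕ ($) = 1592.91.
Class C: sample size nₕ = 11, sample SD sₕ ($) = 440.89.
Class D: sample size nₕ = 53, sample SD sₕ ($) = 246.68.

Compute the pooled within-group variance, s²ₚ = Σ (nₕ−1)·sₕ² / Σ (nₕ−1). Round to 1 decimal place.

A: (9−1)·648.05² = 8·419968.8025 = 3359750.42
B: (76−1)·1592.91² = 75·2537362.2681 = 190302170.1075
C: (11−1)·440.89² = 10·194383.9921 = 1943839.921
D: (53−1)·246.68² = 52·60851.0224 = 3164253.1648
Numerator = 198770013.6133; denominator = Σ(nₕ−1) = 145.
s²ₚ = 198770013.6133/145 = 1370827.680... → 1370827.7.

1370827.7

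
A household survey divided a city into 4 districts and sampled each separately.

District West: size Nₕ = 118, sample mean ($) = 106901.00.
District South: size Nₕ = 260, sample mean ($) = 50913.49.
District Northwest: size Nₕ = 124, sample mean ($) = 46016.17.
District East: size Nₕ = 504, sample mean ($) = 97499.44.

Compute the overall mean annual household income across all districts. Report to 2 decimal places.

x̄_st = (Σ Nₕx̄ₕ) / (Σ Nₕ) = (118·106901.00 + 260·50913.49 + 124·46016.17 + 504·97499.44) / 1006
= 80697548.24 / 1006 = 80216.2507... → 80216.25.

80216.25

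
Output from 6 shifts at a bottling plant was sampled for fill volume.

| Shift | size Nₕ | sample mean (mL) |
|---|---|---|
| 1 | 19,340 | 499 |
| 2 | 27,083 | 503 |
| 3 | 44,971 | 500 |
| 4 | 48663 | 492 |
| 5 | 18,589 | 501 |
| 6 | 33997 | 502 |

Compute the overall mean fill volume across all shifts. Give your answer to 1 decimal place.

498.7

x̄_st = (Σ Nₕx̄ₕ) / (Σ Nₕ) = (19340·499 + 27083·503 + 44971·500 + 48663·492 + 18589·501 + 33997·502) / 192643
= 96080688 / 192643 = 498.750... → 498.7.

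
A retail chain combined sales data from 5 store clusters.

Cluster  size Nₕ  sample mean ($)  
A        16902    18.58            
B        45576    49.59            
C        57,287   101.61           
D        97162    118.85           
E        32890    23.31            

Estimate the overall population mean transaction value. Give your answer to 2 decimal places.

N = 16902 + 45576 + 57287 + 97162 + 32890 = 249817.
Weight each subgroup mean by Nₕ/N and sum.
Σ Nₕx̄ₕ = 16902·18.58 + 45576·49.59 + 57287·101.61 + 97162·118.85 + 32890·23.31 = 314039.16 + 2260113.84 + 5820932.07 + 11547703.7 + 766665.9 = 20709454.67.
Divide by N: 20709454.67 / 249817 = 82.8985... → 82.90.

82.90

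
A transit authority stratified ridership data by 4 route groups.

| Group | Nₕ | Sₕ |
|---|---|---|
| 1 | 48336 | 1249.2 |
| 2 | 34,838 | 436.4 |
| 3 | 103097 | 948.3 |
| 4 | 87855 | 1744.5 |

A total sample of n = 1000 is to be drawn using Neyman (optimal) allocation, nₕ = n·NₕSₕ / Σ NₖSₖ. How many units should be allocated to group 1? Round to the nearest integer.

Σ NₕSₕ = 48336·1249.2 + 34838·436.4 + 103097·948.3 + 87855·1744.5 = 326614567.
Share for 1: 60381331.2/326614567 = 0.18487.
n_1 = 1000 × 0.18487 = 184.870... → 185.

185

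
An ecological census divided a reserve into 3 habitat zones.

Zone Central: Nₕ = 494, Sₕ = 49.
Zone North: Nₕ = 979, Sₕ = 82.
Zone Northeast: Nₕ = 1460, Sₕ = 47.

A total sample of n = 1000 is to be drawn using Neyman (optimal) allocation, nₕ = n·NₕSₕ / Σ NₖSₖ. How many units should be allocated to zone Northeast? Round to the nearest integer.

Central: NₕSₕ = 494·49 = 24206
North: NₕSₕ = 979·82 = 80278
Northeast: NₕSₕ = 1460·47 = 68620
Σ NₕSₕ = 173104.
n_Northeast = 1000·68620/173104 = 396.409... → 396.

396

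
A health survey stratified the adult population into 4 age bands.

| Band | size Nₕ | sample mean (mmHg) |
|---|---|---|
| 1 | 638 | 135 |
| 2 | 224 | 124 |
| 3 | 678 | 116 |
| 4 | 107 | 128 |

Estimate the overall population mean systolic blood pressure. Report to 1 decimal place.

N = 638 + 224 + 678 + 107 = 1647.
Overall mean = Σ (Nₕ/N)·x̄ₕ — weight by population share, not a simple average.
Σ Nₕx̄ₕ = 638·135 + 224·124 + 678·116 + 107·128 = 86130 + 27776 + 78648 + 13696 = 206250.
Divide by N: 206250 / 1647 = 125.228... → 125.2.

125.2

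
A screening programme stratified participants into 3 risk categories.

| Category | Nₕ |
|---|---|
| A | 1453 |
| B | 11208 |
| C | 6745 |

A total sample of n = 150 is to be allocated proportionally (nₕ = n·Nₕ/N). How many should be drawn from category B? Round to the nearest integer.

87

N = 1453 + 11208 + 6745 = 19406.
n_B = 150·11208/19406 = 86.633... → 87.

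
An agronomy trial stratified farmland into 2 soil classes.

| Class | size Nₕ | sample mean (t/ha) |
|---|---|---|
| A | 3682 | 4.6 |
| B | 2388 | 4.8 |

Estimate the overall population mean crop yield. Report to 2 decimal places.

N = 3682 + 2388 = 6070.
The stratified mean weights each stratum mean by its population share Nₕ/N.
Σ Nₕx̄ₕ = 3682·4.6 + 2388·4.8 = 16937.2 + 11462.4 = 28399.6.
Divide by N: 28399.6 / 6070 = 4.6787... → 4.68.

4.68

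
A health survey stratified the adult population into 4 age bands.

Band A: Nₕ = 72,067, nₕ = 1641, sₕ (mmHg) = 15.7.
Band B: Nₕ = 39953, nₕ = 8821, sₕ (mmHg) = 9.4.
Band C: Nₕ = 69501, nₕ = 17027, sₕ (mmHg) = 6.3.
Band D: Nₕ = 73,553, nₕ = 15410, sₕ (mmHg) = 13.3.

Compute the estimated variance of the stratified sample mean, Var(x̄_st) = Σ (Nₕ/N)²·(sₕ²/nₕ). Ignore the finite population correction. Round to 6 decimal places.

N = 255074; Wₕ = Nₕ/N.
band A: (72067/255074)²·15.7²/1641 = 0.011990332
band B: (39953/255074)²·9.4²/8821 = 0.000245756
band C: (69501/255074)²·6.3²/17027 = 0.000173058
band D: (73553/255074)²·13.3²/15410 = 0.000954485
Sum = 0.013363632 → 0.013364.

0.013364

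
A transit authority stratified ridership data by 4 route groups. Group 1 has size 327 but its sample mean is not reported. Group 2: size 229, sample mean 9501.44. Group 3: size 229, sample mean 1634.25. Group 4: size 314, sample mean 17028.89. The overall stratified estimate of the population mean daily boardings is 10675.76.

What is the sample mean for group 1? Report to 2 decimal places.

11729.41

Σ Nₕx̄ₕ = N·μ, so 327·x̄_1 = 1099·10675.76 − (229·9501.44 + 229·1634.25 + 314·17028.89).
= 11732660.24 − 7897144.47 = 3835515.77.
x̄_1 = 3835515.77 / 327 = 11729.4060... → 11729.41.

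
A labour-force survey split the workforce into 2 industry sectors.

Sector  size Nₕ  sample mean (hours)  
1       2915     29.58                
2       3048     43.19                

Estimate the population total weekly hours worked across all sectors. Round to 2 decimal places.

217868.82

Estimate total by summing Nₕ·x̄ₕ over strata.
2915·29.58 + 3048·43.19 = 86225.7 + 131643.12 = 217868.82.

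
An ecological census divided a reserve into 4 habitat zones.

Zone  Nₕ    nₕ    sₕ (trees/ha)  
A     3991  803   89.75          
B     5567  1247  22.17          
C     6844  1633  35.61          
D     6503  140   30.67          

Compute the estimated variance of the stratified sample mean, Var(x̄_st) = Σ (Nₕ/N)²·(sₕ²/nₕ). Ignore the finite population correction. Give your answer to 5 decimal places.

N = 22905. Term for each stratum: Wₕ²sₕ²/nₕ.
Var(x̄_st) = 0.30454834 + 0.02328342 + 0.06932936 + 0.54158476 = 0.93874587 → 0.93875.

0.93875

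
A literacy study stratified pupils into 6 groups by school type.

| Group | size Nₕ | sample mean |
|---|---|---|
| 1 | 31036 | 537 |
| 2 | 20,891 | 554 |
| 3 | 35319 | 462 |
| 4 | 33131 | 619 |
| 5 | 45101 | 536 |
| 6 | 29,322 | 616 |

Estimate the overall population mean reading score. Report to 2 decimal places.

N = 31036 + 20891 + 35319 + 33131 + 45101 + 29322 = 194800.
The stratified mean weights each stratum mean by its population share Nₕ/N.
Σ Nₕx̄ₕ = 31036·537 + 20891·554 + 35319·462 + 33131·619 + 45101·536 + 29322·616 = 16666332 + 11573614 + 16317378 + 20508089 + 24174136 + 18062352 = 107301901.
Divide by N: 107301901 / 194800 = 550.8311... → 550.83.

550.83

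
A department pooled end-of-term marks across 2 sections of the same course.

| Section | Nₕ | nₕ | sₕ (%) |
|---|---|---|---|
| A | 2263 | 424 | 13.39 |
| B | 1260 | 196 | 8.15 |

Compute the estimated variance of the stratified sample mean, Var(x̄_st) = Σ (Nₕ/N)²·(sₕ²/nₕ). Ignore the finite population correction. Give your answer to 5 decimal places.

0.21783

N = 3523; Wₕ = Nₕ/N.
section A: (2263/3523)²·13.39²/424 = 0.17447738
section B: (1260/3523)²·8.15²/196 = 0.04334859
Sum = 0.21782596 → 0.21783.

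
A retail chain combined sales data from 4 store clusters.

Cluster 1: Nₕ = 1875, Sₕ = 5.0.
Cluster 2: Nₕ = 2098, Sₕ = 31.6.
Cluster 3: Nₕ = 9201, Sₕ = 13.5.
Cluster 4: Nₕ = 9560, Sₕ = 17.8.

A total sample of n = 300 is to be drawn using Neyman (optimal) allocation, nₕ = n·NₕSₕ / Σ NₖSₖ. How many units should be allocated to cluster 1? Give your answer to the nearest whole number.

1: NₕSₕ = 1875·5.0 = 9375
2: NₕSₕ = 2098·31.6 = 66296.8
3: NₕSₕ = 9201·13.5 = 124213.5
4: NₕSₕ = 9560·17.8 = 170168
Σ NₕSₕ = 370053.3.
n_1 = 300·9375/370053.3 = 7.600... → 8.

8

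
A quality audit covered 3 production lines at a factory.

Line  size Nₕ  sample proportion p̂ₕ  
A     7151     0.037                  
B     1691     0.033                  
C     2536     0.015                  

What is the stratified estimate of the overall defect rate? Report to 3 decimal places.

0.032

Wₕ = Nₕ/N with N = 11378: 0.6285, 0.1486, 0.2229.
p̂_st = 0.6285·0.037 + 0.1486·0.033 + 0.2229·0.015 ≈ 0.03150... → 0.032.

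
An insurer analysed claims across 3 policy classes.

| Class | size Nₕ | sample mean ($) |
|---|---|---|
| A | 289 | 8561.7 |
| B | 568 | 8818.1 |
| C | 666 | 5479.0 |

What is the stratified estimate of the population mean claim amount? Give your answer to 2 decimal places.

x̄_st = (Σ Nₕx̄ₕ) / (Σ Nₕ) = (289·8561.7 + 568·8818.1 + 666·5479.0) / 1523
= 11132026.1 / 1523 = 7309.2752... → 7309.28.

7309.28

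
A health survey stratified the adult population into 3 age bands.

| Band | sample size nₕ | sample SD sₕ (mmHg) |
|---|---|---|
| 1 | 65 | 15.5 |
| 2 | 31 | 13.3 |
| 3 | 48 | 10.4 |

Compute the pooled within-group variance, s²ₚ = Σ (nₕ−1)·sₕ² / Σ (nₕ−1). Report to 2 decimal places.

182.74

1: (65−1)·15.5² = 64·240.25 = 15376
2: (31−1)·13.3² = 30·176.89 = 5306.7
3: (48−1)·10.4² = 47·108.16 = 5083.52
Numerator = 25766.22; denominator = Σ(nₕ−1) = 141.
s²ₚ = 25766.22/141 = 182.7391... → 182.74.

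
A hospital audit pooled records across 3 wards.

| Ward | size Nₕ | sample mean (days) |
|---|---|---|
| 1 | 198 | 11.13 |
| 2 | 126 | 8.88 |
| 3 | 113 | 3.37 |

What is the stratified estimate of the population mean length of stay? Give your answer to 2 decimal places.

8.47

N = 437; weights Wₕ = Nₕ/N = (0.4531, 0.2883, 0.2586).
x̄_st = Σ Wₕ·x̄ₕ = 0.4531·11.13 + 0.2883·8.88 + 0.2586·3.37 ≈ 8.4747...
→ 8.47.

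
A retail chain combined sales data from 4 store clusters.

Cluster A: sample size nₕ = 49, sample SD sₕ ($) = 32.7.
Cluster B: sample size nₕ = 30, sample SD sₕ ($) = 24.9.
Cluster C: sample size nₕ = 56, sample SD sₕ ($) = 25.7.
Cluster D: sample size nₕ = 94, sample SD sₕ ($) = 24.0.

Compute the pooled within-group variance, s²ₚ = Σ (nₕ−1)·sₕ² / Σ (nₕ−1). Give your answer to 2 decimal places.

707.56

Degrees of freedom: 48 + 29 + 55 + 93 = 225.
Σ(nₕ−1)sₕ² = 48·1069.29 + 29·620.01 + 55·660.49 + 93·576 = 159201.16.
s²ₚ = 159201.16 / 225 = 707.5607... → 707.56.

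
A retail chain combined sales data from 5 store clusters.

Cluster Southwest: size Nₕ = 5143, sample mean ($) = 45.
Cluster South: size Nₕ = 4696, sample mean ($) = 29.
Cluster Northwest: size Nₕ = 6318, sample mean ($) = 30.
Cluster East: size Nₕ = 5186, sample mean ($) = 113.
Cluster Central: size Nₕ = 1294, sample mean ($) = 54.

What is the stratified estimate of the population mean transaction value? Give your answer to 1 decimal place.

53.6

N = 5143 + 4696 + 6318 + 5186 + 1294 = 22637.
Weight each subgroup mean by Nₕ/N and sum.
Σ Nₕx̄ₕ = 5143·45 + 4696·29 + 6318·30 + 5186·113 + 1294·54 = 231435 + 136184 + 189540 + 586018 + 69876 = 1213053.
Divide by N: 1213053 / 22637 = 53.587... → 53.6.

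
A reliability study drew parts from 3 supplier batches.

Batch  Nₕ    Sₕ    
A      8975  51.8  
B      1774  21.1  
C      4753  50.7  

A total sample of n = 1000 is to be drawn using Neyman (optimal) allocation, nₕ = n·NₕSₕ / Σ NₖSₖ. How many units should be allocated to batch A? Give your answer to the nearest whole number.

Σ NₕSₕ = 8975·51.8 + 1774·21.1 + 4753·50.7 = 743313.5.
Share for A: 464905/743313.5 = 0.62545.
n_A = 1000 × 0.62545 = 625.449... → 625.

625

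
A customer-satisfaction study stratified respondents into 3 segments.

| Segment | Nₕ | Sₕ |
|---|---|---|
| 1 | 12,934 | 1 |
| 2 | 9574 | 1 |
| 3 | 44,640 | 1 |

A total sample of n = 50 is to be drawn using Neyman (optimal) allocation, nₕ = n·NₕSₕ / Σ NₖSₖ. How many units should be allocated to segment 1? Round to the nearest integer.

10

1: NₕSₕ = 12934·1 = 12934
2: NₕSₕ = 9574·1 = 9574
3: NₕSₕ = 44640·1 = 44640
Σ NₕSₕ = 67148.
n_1 = 50·12934/67148 = 9.631... → 10.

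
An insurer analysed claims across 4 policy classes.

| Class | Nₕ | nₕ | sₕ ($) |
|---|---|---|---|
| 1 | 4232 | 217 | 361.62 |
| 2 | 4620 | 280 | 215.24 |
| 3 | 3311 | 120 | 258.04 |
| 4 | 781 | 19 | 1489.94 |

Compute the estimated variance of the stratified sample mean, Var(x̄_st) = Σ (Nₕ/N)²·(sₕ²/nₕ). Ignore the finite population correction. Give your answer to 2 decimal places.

547.15

N = 12944; Wₕ = Nₕ/N.
class 1: (4232/12944)²·361.62²/217 = 64.41685
class 2: (4620/12944)²·215.24²/280 = 21.07827
class 3: (3311/12944)²·258.04²/120 = 36.30565
class 4: (781/12944)²·1489.94²/19 = 425.35253
Sum = 547.15329 → 547.15.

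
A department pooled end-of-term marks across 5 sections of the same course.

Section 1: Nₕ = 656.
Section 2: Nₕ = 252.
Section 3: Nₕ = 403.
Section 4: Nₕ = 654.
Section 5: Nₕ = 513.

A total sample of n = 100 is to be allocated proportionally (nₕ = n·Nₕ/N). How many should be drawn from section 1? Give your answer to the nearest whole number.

26

N = 656 + 252 + 403 + 654 + 513 = 2478.
n_1 = 100·656/2478 = 26.473... → 26.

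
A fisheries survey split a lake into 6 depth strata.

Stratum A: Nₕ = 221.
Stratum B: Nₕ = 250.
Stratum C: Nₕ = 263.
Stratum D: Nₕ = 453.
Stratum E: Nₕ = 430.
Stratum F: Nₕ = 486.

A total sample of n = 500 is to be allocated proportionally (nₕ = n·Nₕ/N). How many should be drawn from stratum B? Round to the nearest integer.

59

N = 221 + 250 + 263 + 453 + 430 + 486 = 2103.
n_B = 500·250/2103 = 59.439... → 59.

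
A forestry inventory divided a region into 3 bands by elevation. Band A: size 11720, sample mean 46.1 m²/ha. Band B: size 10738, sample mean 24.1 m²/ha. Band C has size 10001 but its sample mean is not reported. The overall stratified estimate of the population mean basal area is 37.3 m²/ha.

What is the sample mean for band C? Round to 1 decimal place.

41.2

Σ Nₕx̄ₕ = N·μ, so 10001·x̄_C = 32459·37.3 − (11720·46.1 + 10738·24.1).
= 1210720.7 − 799077.8 = 411642.9.
x̄_C = 411642.9 / 10001 = 41.160... → 41.2.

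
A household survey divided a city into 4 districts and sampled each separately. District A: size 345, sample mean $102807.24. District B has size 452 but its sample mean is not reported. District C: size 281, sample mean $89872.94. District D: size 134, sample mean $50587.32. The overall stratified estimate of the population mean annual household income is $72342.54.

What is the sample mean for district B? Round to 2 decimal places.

Σ Nₕx̄ₕ = N·μ, so 452·x̄_B = 1212·72342.54 − (345·102807.24 + 281·89872.94 + 134·50587.32).
= 87679158.48 − 67501494.82 = 20177663.66.
x̄_B = 20177663.66 / 452 = 44640.8488... → 44640.85.

44640.85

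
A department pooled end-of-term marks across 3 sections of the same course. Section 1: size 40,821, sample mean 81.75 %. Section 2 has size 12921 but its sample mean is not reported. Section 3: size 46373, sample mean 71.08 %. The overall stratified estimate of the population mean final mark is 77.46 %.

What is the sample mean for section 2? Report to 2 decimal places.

Σ Nₕx̄ₕ = N·μ, so 12921·x̄_2 = 100115·77.46 − (40821·81.75 + 46373·71.08).
= 7754907.9 − 6633309.59 = 1121598.31.
x̄_2 = 1121598.31 / 12921 = 86.8043... → 86.80.

86.80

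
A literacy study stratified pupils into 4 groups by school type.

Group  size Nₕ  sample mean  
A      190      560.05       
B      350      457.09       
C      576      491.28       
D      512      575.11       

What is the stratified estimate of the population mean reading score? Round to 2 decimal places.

N = 190 + 350 + 576 + 512 = 1628.
Weight each subgroup mean by Nₕ/N and sum.
Σ Nₕx̄ₕ = 190·560.05 + 350·457.09 + 576·491.28 + 512·575.11 = 106409.5 + 159981.5 + 282977.28 + 294456.32 = 843824.6.
Divide by N: 843824.6 / 1628 = 518.3198... → 518.32.

518.32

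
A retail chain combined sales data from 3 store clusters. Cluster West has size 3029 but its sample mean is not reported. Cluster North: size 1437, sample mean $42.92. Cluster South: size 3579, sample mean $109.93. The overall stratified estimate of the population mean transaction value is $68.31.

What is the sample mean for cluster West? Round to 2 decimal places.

N = 3029 + 1437 + 3579 = 8045.
Overall total = μ·N = 68.31·8045 = 549553.95.
Subtract the known strata: 1437·42.92 + 3579·109.93 = 455115.51.
Remaining total for cluster West: 549553.95 − 455115.51 = 94438.44.
Divide by its size: 94438.44 / 3029 = 31.1781... → 31.18.

31.18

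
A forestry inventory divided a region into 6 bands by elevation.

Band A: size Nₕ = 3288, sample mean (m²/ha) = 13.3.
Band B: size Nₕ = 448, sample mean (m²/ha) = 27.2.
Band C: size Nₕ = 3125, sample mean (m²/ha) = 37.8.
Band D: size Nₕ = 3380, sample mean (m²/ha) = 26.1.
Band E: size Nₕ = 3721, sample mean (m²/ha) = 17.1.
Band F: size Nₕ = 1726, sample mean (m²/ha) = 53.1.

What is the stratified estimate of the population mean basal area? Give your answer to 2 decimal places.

26.62

N = 15688; weights Wₕ = Nₕ/N = (0.2096, 0.0286, 0.1992, 0.2155, 0.2372, 0.1100).
x̄_st = Σ Wₕ·x̄ₕ = 0.2096·13.3 + 0.0286·27.2 + 0.1992·37.8 + 0.2155·26.1 + 0.2372·17.1 + 0.1100·53.1 ≈ 26.6152...
→ 26.62.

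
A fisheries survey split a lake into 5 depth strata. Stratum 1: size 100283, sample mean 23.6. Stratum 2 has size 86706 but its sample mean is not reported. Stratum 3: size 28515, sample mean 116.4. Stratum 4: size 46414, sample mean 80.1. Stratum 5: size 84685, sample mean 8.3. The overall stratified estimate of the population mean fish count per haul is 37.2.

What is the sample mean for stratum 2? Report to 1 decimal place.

Σ Nₕx̄ₕ = N·μ, so 86706·x̄_2 = 346603·37.2 − (100283·23.6 + 28515·116.4 + 46414·80.1 + 84685·8.3).
= 12893631.6 − 10106471.7 = 2787159.9.
x̄_2 = 2787159.9 / 86706 = 32.145... → 32.1.

32.1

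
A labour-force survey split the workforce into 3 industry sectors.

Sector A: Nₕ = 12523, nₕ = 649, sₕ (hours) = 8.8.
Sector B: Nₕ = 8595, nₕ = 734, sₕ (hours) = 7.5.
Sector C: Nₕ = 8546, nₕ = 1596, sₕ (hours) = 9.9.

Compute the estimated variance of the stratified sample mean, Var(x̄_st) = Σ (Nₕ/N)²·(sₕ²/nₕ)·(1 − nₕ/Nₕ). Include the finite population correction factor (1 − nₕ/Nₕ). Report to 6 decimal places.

N = 29664. Term for each stratum: Wₕ²sₕ²/nₕ·(1−nₕ/Nₕ).
Var(x̄_st) = 0.020163534 + 0.005884245 + 0.004145012 = 0.030192790 → 0.030193.

0.030193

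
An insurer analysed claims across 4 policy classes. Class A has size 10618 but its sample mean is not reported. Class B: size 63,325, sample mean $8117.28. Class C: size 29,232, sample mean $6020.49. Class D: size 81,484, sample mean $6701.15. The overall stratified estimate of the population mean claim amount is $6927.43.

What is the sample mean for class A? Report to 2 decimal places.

Σ Nₕx̄ₕ = N·μ, so 10618·x̄_A = 184659·6927.43 − (63325·8117.28 + 29232·6020.49 + 81484·6701.15).
= 1279212296.37 − 1236054226.28 = 43158070.09.
x̄_A = 43158070.09 / 10618 = 4064.6139... → 4064.61.

4064.61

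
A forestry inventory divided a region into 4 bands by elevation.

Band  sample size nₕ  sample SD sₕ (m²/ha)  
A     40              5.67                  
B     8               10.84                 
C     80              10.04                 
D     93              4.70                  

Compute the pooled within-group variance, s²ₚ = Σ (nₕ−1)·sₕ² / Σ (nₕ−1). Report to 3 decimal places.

55.631

Degrees of freedom: 39 + 7 + 79 + 92 = 217.
Σ(nₕ−1)sₕ² = 39·32.1489 + 7·117.5056 + 79·100.8016 + 92·22.09 = 12071.9527.
s²ₚ = 12071.9527 / 217 = 55.63112... → 55.631.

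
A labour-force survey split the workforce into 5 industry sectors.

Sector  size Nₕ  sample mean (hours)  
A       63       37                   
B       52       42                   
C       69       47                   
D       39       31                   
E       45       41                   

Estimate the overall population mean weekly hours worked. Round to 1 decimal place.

N = 268; weights Wₕ = Nₕ/N = (0.2351, 0.1940, 0.2575, 0.1455, 0.1679).
x̄_st = Σ Wₕ·x̄ₕ = 0.2351·37 + 0.1940·42 + 0.2575·47 + 0.1455·31 + 0.1679·41 ≈ 40.343...
→ 40.3.

40.3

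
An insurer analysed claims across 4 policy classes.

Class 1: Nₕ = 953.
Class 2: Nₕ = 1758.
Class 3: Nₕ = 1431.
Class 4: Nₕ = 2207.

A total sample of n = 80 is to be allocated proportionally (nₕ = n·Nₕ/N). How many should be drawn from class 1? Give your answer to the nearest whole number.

Share of class 1 = 953/6349 = 0.15010.
Allocate 80 × 0.15010 = 12.008... → 12.

12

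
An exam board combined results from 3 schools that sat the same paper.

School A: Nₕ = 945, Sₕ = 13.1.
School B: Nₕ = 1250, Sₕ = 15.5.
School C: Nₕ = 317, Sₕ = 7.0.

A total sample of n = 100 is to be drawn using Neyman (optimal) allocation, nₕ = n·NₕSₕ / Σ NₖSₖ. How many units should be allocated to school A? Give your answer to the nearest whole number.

36

A: NₕSₕ = 945·13.1 = 12379.5
B: NₕSₕ = 1250·15.5 = 19375
C: NₕSₕ = 317·7.0 = 2219
Σ NₕSₕ = 33973.5.
n_A = 100·12379.5/33973.5 = 36.439... → 36.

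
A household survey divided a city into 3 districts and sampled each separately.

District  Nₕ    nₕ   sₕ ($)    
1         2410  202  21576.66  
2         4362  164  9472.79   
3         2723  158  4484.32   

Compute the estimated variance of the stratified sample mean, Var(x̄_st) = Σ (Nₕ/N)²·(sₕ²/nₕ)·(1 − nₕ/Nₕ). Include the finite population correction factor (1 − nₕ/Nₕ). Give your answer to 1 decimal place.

N = 9495; Wₕ = Nₕ/N.
district 1: (2410/9495)²·21576.66²/202·(1 − 202/2410) = 136032.6756
district 2: (4362/9495)²·9472.79²/164·(1 − 164/4362) = 111134.8144
district 3: (2723/9495)²·4484.32²/158·(1 − 158/2723) = 9860.0968
Sum = 257027.5868 → 257027.6.

257027.6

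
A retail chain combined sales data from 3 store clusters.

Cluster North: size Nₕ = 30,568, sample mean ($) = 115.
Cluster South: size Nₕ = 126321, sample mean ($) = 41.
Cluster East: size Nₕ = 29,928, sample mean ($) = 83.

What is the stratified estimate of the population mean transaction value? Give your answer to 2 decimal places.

59.84

N = 186817; weights Wₕ = Nₕ/N = (0.1636, 0.6762, 0.1602).
x̄_st = Σ Wₕ·x̄ₕ = 0.1636·115 + 0.6762·41 + 0.1602·83 ≈ 59.8367...
→ 59.84.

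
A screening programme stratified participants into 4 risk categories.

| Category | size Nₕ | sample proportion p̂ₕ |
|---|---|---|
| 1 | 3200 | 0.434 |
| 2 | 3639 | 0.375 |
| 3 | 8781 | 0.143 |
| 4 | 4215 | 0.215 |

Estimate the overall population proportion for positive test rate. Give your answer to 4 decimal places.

0.2478

Wₕ = Nₕ/N with N = 19835: 0.1613, 0.1835, 0.4427, 0.2125.
p̂_st = 0.1613·0.434 + 0.1835·0.375 + 0.4427·0.143 + 0.2125·0.215 ≈ 0.247811... → 0.2478.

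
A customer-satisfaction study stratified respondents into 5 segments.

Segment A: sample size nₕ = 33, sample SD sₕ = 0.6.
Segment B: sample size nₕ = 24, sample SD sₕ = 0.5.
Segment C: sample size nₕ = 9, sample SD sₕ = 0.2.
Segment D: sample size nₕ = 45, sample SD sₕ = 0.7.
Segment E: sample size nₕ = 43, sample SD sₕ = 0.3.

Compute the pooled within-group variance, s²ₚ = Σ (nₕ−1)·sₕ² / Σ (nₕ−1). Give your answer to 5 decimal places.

0.28812

Degrees of freedom: 32 + 23 + 8 + 44 + 42 = 149.
Σ(nₕ−1)sₕ² = 32·0.36 + 23·0.25 + 8·0.04 + 44·0.49 + 42·0.09 = 42.93.
s²ₚ = 42.93 / 149 = 0.2881208... → 0.28812.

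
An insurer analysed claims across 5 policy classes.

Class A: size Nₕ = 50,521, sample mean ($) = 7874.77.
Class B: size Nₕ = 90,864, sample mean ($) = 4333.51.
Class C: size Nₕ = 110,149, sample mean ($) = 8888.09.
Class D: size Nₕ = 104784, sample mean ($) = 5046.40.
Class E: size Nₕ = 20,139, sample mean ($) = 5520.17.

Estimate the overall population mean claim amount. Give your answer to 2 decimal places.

6403.30

N = 376457; weights Wₕ = Nₕ/N = (0.1342, 0.2414, 0.2926, 0.2783, 0.0535).
x̄_st = Σ Wₕ·x̄ₕ = 0.1342·7874.77 + 0.2414·4333.51 + 0.2926·8888.09 + 0.2783·5046.40 + 0.0535·5520.17 ≈ 6403.3029...
→ 6403.30.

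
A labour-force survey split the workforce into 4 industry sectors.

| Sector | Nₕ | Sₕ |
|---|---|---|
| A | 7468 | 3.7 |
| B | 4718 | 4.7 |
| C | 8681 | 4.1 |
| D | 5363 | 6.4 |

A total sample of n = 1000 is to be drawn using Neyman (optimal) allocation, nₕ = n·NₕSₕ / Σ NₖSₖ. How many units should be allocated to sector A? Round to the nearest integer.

Σ NₕSₕ = 7468·3.7 + 4718·4.7 + 8681·4.1 + 5363·6.4 = 119721.5.
Share for A: 27631.6/119721.5 = 0.23080.
n_A = 1000 × 0.23080 = 230.799... → 231.

231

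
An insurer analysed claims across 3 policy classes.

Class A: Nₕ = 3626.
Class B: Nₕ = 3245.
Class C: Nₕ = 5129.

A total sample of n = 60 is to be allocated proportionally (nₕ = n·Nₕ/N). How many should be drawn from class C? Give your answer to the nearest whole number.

Share of class C = 5129/12000 = 0.42742.
Allocate 60 × 0.42742 = 25.645 → 26.

26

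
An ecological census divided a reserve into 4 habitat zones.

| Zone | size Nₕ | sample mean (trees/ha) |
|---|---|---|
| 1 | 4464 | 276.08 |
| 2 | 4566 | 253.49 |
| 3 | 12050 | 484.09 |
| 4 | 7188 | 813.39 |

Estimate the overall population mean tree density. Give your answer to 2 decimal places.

497.73

N = 4464 + 4566 + 12050 + 7188 = 28268.
Overall mean = Σ (Nₕ/N)·x̄ₕ — weight by population share, not a simple average.
Σ Nₕx̄ₕ = 4464·276.08 + 4566·253.49 + 12050·484.09 + 7188·813.39 = 1232421.12 + 1157435.34 + 5833284.5 + 5846647.32 = 14069788.28.
Divide by N: 14069788.28 / 28268 = 497.7285... → 497.73.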